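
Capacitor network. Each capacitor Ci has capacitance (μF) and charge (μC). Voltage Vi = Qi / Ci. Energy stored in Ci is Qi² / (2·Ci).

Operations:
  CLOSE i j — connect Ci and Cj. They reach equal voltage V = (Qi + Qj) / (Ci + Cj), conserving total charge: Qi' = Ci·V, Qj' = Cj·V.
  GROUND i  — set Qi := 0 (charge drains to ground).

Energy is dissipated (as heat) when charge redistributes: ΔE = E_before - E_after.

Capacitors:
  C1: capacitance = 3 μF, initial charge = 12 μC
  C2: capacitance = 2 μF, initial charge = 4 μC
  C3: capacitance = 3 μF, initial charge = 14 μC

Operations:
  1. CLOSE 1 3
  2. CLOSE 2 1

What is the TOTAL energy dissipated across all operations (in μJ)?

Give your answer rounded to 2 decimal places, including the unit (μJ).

Initial: C1(3μF, Q=12μC, V=4.00V), C2(2μF, Q=4μC, V=2.00V), C3(3μF, Q=14μC, V=4.67V)
Op 1: CLOSE 1-3: Q_total=26.00, C_total=6.00, V=4.33; Q1=13.00, Q3=13.00; dissipated=0.333
Op 2: CLOSE 2-1: Q_total=17.00, C_total=5.00, V=3.40; Q2=6.80, Q1=10.20; dissipated=3.267
Total dissipated: 3.600 μJ

Answer: 3.60 μJ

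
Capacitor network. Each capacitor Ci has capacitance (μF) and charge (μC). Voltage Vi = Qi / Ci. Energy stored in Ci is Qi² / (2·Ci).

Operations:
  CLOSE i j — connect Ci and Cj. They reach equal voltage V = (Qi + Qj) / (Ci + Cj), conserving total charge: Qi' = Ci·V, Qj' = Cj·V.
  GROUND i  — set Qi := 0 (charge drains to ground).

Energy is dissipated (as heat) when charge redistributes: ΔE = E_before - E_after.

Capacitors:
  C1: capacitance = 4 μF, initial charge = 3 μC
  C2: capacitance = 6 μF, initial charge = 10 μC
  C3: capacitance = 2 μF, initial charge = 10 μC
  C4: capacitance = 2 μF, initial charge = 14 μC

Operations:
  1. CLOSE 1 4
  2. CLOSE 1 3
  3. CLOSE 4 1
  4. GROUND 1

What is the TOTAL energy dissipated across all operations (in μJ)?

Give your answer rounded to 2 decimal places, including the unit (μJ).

Answer: 51.50 μJ

Derivation:
Initial: C1(4μF, Q=3μC, V=0.75V), C2(6μF, Q=10μC, V=1.67V), C3(2μF, Q=10μC, V=5.00V), C4(2μF, Q=14μC, V=7.00V)
Op 1: CLOSE 1-4: Q_total=17.00, C_total=6.00, V=2.83; Q1=11.33, Q4=5.67; dissipated=26.042
Op 2: CLOSE 1-3: Q_total=21.33, C_total=6.00, V=3.56; Q1=14.22, Q3=7.11; dissipated=3.130
Op 3: CLOSE 4-1: Q_total=19.89, C_total=6.00, V=3.31; Q4=6.63, Q1=13.26; dissipated=0.348
Op 4: GROUND 1: Q1=0; energy lost=21.976
Total dissipated: 51.495 μJ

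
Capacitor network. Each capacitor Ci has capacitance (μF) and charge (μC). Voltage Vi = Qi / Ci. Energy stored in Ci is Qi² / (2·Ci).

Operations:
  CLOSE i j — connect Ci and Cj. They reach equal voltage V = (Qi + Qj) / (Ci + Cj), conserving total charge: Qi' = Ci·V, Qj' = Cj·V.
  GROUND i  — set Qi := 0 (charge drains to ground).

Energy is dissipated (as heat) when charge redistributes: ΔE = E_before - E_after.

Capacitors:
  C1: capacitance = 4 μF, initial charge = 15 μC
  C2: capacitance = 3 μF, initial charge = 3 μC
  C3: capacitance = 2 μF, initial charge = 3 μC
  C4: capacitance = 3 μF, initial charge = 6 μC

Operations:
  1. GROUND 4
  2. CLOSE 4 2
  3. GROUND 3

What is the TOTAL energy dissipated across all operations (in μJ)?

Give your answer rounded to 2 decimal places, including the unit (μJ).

Answer: 9.00 μJ

Derivation:
Initial: C1(4μF, Q=15μC, V=3.75V), C2(3μF, Q=3μC, V=1.00V), C3(2μF, Q=3μC, V=1.50V), C4(3μF, Q=6μC, V=2.00V)
Op 1: GROUND 4: Q4=0; energy lost=6.000
Op 2: CLOSE 4-2: Q_total=3.00, C_total=6.00, V=0.50; Q4=1.50, Q2=1.50; dissipated=0.750
Op 3: GROUND 3: Q3=0; energy lost=2.250
Total dissipated: 9.000 μJ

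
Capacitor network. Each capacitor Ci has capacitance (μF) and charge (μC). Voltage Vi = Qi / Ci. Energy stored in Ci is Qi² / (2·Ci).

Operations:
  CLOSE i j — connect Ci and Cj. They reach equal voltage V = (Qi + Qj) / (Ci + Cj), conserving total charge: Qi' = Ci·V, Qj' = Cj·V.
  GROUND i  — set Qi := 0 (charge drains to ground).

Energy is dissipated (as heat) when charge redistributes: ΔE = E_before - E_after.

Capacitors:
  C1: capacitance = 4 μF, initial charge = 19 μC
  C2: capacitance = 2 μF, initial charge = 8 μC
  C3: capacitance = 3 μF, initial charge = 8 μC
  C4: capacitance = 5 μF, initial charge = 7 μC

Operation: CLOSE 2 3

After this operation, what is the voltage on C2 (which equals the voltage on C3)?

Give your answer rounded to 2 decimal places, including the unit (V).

Initial: C1(4μF, Q=19μC, V=4.75V), C2(2μF, Q=8μC, V=4.00V), C3(3μF, Q=8μC, V=2.67V), C4(5μF, Q=7μC, V=1.40V)
Op 1: CLOSE 2-3: Q_total=16.00, C_total=5.00, V=3.20; Q2=6.40, Q3=9.60; dissipated=1.067

Answer: 3.20 V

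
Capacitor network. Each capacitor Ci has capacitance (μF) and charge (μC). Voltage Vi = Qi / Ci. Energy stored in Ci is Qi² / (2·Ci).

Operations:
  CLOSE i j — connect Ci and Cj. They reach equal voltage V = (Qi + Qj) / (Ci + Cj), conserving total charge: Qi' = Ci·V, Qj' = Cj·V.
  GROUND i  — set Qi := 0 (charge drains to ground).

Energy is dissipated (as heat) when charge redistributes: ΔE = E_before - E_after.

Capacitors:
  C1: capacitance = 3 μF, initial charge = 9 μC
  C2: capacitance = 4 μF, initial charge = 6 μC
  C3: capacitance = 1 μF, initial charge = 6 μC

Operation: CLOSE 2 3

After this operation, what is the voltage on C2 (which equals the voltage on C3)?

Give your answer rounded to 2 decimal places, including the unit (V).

Answer: 2.40 V

Derivation:
Initial: C1(3μF, Q=9μC, V=3.00V), C2(4μF, Q=6μC, V=1.50V), C3(1μF, Q=6μC, V=6.00V)
Op 1: CLOSE 2-3: Q_total=12.00, C_total=5.00, V=2.40; Q2=9.60, Q3=2.40; dissipated=8.100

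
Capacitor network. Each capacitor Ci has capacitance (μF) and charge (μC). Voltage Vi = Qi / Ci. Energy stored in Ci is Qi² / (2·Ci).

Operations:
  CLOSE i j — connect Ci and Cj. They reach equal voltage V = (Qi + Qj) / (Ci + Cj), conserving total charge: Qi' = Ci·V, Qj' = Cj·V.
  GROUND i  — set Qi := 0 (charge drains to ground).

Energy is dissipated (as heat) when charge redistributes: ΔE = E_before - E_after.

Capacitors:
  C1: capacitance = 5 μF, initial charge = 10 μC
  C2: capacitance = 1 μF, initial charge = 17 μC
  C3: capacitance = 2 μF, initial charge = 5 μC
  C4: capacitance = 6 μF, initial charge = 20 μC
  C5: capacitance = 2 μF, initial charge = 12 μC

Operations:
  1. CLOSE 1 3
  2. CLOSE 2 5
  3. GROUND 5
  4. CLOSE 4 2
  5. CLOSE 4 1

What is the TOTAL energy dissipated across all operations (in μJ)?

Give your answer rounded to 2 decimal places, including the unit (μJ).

Answer: 157.13 μJ

Derivation:
Initial: C1(5μF, Q=10μC, V=2.00V), C2(1μF, Q=17μC, V=17.00V), C3(2μF, Q=5μC, V=2.50V), C4(6μF, Q=20μC, V=3.33V), C5(2μF, Q=12μC, V=6.00V)
Op 1: CLOSE 1-3: Q_total=15.00, C_total=7.00, V=2.14; Q1=10.71, Q3=4.29; dissipated=0.179
Op 2: CLOSE 2-5: Q_total=29.00, C_total=3.00, V=9.67; Q2=9.67, Q5=19.33; dissipated=40.333
Op 3: GROUND 5: Q5=0; energy lost=93.444
Op 4: CLOSE 4-2: Q_total=29.67, C_total=7.00, V=4.24; Q4=25.43, Q2=4.24; dissipated=17.190
Op 5: CLOSE 4-1: Q_total=36.14, C_total=11.00, V=3.29; Q4=19.71, Q1=16.43; dissipated=5.986
Total dissipated: 157.133 μJ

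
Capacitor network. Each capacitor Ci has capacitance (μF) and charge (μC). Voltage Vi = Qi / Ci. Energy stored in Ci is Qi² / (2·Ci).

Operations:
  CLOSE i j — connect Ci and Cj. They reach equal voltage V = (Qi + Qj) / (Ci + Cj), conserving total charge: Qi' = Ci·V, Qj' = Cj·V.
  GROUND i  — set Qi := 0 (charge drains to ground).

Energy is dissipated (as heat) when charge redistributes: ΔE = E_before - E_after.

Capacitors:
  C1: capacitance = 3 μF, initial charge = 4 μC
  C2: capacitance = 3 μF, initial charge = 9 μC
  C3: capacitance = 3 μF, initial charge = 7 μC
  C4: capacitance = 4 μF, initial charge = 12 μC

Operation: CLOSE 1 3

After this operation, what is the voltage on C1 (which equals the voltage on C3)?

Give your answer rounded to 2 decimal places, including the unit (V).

Initial: C1(3μF, Q=4μC, V=1.33V), C2(3μF, Q=9μC, V=3.00V), C3(3μF, Q=7μC, V=2.33V), C4(4μF, Q=12μC, V=3.00V)
Op 1: CLOSE 1-3: Q_total=11.00, C_total=6.00, V=1.83; Q1=5.50, Q3=5.50; dissipated=0.750

Answer: 1.83 V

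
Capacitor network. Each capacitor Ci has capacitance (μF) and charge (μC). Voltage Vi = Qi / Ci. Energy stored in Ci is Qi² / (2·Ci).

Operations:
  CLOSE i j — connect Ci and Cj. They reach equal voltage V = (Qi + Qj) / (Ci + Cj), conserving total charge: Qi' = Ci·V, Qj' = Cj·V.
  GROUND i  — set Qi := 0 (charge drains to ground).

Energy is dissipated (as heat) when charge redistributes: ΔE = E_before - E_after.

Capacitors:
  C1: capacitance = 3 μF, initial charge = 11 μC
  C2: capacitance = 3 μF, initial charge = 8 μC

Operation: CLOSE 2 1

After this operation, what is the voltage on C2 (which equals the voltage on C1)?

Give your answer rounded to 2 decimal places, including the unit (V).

Answer: 3.17 V

Derivation:
Initial: C1(3μF, Q=11μC, V=3.67V), C2(3μF, Q=8μC, V=2.67V)
Op 1: CLOSE 2-1: Q_total=19.00, C_total=6.00, V=3.17; Q2=9.50, Q1=9.50; dissipated=0.750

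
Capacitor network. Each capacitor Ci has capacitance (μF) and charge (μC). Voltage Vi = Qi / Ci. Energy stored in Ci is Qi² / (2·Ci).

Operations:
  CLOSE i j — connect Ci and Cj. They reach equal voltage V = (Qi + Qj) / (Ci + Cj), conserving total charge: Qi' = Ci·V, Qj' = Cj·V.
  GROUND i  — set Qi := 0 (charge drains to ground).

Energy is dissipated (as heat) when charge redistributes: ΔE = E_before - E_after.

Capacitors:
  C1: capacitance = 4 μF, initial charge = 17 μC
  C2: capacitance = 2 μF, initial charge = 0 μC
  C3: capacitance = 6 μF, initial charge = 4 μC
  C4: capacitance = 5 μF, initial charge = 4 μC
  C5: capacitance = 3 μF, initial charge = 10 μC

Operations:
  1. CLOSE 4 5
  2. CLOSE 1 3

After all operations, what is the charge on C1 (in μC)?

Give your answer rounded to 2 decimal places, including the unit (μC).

Answer: 8.40 μC

Derivation:
Initial: C1(4μF, Q=17μC, V=4.25V), C2(2μF, Q=0μC, V=0.00V), C3(6μF, Q=4μC, V=0.67V), C4(5μF, Q=4μC, V=0.80V), C5(3μF, Q=10μC, V=3.33V)
Op 1: CLOSE 4-5: Q_total=14.00, C_total=8.00, V=1.75; Q4=8.75, Q5=5.25; dissipated=6.017
Op 2: CLOSE 1-3: Q_total=21.00, C_total=10.00, V=2.10; Q1=8.40, Q3=12.60; dissipated=15.408
Final charges: Q1=8.40, Q2=0.00, Q3=12.60, Q4=8.75, Q5=5.25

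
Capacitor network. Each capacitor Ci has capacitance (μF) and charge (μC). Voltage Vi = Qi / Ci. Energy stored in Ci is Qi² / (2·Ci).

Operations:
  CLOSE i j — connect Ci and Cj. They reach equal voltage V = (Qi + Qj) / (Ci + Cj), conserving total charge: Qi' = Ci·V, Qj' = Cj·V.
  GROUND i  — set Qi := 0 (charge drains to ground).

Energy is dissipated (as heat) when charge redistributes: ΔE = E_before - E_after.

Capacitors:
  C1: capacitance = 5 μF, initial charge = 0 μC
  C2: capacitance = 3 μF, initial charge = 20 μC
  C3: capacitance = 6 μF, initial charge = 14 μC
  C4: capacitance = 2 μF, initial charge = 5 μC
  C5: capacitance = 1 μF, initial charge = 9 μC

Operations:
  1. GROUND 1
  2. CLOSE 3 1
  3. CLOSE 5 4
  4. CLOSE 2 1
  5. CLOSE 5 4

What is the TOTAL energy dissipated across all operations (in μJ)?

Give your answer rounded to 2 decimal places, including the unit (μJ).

Answer: 48.78 μJ

Derivation:
Initial: C1(5μF, Q=0μC, V=0.00V), C2(3μF, Q=20μC, V=6.67V), C3(6μF, Q=14μC, V=2.33V), C4(2μF, Q=5μC, V=2.50V), C5(1μF, Q=9μC, V=9.00V)
Op 1: GROUND 1: Q1=0; energy lost=0.000
Op 2: CLOSE 3-1: Q_total=14.00, C_total=11.00, V=1.27; Q3=7.64, Q1=6.36; dissipated=7.424
Op 3: CLOSE 5-4: Q_total=14.00, C_total=3.00, V=4.67; Q5=4.67, Q4=9.33; dissipated=14.083
Op 4: CLOSE 2-1: Q_total=26.36, C_total=8.00, V=3.30; Q2=9.89, Q1=16.48; dissipated=27.276
Op 5: CLOSE 5-4: Q_total=14.00, C_total=3.00, V=4.67; Q5=4.67, Q4=9.33; dissipated=0.000
Total dissipated: 48.784 μJ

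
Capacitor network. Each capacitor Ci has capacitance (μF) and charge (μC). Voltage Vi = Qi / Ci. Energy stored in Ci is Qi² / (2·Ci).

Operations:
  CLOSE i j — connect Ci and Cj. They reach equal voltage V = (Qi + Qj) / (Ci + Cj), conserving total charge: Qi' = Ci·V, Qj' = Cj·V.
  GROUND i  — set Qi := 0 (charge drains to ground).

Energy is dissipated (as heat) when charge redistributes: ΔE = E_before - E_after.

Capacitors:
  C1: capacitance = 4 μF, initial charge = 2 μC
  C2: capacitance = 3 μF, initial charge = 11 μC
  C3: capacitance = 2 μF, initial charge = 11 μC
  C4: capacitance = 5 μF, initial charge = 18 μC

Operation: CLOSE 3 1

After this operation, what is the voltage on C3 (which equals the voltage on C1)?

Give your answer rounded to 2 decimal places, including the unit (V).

Answer: 2.17 V

Derivation:
Initial: C1(4μF, Q=2μC, V=0.50V), C2(3μF, Q=11μC, V=3.67V), C3(2μF, Q=11μC, V=5.50V), C4(5μF, Q=18μC, V=3.60V)
Op 1: CLOSE 3-1: Q_total=13.00, C_total=6.00, V=2.17; Q3=4.33, Q1=8.67; dissipated=16.667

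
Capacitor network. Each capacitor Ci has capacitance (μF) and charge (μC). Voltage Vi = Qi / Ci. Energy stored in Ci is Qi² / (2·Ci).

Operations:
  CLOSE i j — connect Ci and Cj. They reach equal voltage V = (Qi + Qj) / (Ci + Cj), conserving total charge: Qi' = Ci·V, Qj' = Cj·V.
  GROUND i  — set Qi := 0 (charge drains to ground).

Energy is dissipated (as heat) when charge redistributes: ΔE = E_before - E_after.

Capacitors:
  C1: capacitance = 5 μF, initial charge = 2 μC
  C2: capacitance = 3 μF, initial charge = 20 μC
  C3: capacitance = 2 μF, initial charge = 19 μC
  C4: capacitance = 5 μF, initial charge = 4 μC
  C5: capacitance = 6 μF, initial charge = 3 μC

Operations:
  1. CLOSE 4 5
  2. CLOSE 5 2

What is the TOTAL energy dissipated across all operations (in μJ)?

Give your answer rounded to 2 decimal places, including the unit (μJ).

Answer: 36.49 μJ

Derivation:
Initial: C1(5μF, Q=2μC, V=0.40V), C2(3μF, Q=20μC, V=6.67V), C3(2μF, Q=19μC, V=9.50V), C4(5μF, Q=4μC, V=0.80V), C5(6μF, Q=3μC, V=0.50V)
Op 1: CLOSE 4-5: Q_total=7.00, C_total=11.00, V=0.64; Q4=3.18, Q5=3.82; dissipated=0.123
Op 2: CLOSE 5-2: Q_total=23.82, C_total=9.00, V=2.65; Q5=15.88, Q2=7.94; dissipated=36.365
Total dissipated: 36.487 μJ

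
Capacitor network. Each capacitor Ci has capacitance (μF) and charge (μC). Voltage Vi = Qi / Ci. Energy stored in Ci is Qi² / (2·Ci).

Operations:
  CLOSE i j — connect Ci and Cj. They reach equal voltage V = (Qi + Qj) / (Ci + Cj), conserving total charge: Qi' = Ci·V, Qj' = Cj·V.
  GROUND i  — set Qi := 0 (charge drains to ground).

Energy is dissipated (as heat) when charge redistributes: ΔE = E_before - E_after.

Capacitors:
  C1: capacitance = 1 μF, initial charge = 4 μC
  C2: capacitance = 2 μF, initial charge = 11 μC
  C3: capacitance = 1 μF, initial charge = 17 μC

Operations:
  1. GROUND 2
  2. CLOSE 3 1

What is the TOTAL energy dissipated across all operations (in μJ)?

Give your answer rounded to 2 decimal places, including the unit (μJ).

Initial: C1(1μF, Q=4μC, V=4.00V), C2(2μF, Q=11μC, V=5.50V), C3(1μF, Q=17μC, V=17.00V)
Op 1: GROUND 2: Q2=0; energy lost=30.250
Op 2: CLOSE 3-1: Q_total=21.00, C_total=2.00, V=10.50; Q3=10.50, Q1=10.50; dissipated=42.250
Total dissipated: 72.500 μJ

Answer: 72.50 μJ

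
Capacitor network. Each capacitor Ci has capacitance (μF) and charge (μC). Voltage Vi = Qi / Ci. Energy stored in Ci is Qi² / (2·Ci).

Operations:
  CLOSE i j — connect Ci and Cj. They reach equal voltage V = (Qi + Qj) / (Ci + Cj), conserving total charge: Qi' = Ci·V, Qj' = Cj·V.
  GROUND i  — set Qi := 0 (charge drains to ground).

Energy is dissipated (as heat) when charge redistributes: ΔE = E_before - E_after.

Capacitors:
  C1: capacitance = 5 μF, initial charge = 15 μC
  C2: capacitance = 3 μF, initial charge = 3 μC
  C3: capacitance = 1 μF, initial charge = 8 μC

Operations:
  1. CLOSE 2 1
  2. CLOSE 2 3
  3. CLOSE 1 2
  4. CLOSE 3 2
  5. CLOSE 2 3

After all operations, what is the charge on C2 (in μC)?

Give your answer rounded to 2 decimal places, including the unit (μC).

Answer: 9.04 μC

Derivation:
Initial: C1(5μF, Q=15μC, V=3.00V), C2(3μF, Q=3μC, V=1.00V), C3(1μF, Q=8μC, V=8.00V)
Op 1: CLOSE 2-1: Q_total=18.00, C_total=8.00, V=2.25; Q2=6.75, Q1=11.25; dissipated=3.750
Op 2: CLOSE 2-3: Q_total=14.75, C_total=4.00, V=3.69; Q2=11.06, Q3=3.69; dissipated=12.398
Op 3: CLOSE 1-2: Q_total=22.31, C_total=8.00, V=2.79; Q1=13.95, Q2=8.37; dissipated=1.937
Op 4: CLOSE 3-2: Q_total=12.05, C_total=4.00, V=3.01; Q3=3.01, Q2=9.04; dissipated=0.303
Op 5: CLOSE 2-3: Q_total=12.05, C_total=4.00, V=3.01; Q2=9.04, Q3=3.01; dissipated=0.000
Final charges: Q1=13.95, Q2=9.04, Q3=3.01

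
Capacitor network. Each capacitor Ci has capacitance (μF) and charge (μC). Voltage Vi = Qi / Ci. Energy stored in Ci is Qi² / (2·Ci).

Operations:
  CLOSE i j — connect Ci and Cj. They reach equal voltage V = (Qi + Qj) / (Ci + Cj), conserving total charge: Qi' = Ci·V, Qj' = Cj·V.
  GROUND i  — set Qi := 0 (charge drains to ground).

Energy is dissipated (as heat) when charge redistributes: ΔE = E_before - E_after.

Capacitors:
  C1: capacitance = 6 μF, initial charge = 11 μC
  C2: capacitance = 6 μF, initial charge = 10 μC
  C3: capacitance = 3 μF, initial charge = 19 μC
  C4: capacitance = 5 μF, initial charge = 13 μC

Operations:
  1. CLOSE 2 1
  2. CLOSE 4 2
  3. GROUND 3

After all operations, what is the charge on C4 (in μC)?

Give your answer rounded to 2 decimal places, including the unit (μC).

Answer: 10.68 μC

Derivation:
Initial: C1(6μF, Q=11μC, V=1.83V), C2(6μF, Q=10μC, V=1.67V), C3(3μF, Q=19μC, V=6.33V), C4(5μF, Q=13μC, V=2.60V)
Op 1: CLOSE 2-1: Q_total=21.00, C_total=12.00, V=1.75; Q2=10.50, Q1=10.50; dissipated=0.042
Op 2: CLOSE 4-2: Q_total=23.50, C_total=11.00, V=2.14; Q4=10.68, Q2=12.82; dissipated=0.985
Op 3: GROUND 3: Q3=0; energy lost=60.167
Final charges: Q1=10.50, Q2=12.82, Q3=0.00, Q4=10.68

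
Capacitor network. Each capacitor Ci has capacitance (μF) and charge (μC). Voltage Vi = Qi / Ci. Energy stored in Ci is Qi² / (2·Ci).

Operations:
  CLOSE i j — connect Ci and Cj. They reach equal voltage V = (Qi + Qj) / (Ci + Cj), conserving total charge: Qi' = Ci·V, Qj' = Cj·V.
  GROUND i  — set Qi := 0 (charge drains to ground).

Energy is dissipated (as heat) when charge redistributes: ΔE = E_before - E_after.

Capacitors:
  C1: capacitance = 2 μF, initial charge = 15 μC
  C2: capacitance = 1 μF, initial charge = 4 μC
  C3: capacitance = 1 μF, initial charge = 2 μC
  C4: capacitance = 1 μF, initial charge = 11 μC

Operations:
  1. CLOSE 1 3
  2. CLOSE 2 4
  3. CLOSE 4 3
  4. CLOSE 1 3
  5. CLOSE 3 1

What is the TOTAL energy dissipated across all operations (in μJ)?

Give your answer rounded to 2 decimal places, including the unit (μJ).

Answer: 23.45 μJ

Derivation:
Initial: C1(2μF, Q=15μC, V=7.50V), C2(1μF, Q=4μC, V=4.00V), C3(1μF, Q=2μC, V=2.00V), C4(1μF, Q=11μC, V=11.00V)
Op 1: CLOSE 1-3: Q_total=17.00, C_total=3.00, V=5.67; Q1=11.33, Q3=5.67; dissipated=10.083
Op 2: CLOSE 2-4: Q_total=15.00, C_total=2.00, V=7.50; Q2=7.50, Q4=7.50; dissipated=12.250
Op 3: CLOSE 4-3: Q_total=13.17, C_total=2.00, V=6.58; Q4=6.58, Q3=6.58; dissipated=0.840
Op 4: CLOSE 1-3: Q_total=17.92, C_total=3.00, V=5.97; Q1=11.94, Q3=5.97; dissipated=0.280
Op 5: CLOSE 3-1: Q_total=17.92, C_total=3.00, V=5.97; Q3=5.97, Q1=11.94; dissipated=0.000
Total dissipated: 23.454 μJ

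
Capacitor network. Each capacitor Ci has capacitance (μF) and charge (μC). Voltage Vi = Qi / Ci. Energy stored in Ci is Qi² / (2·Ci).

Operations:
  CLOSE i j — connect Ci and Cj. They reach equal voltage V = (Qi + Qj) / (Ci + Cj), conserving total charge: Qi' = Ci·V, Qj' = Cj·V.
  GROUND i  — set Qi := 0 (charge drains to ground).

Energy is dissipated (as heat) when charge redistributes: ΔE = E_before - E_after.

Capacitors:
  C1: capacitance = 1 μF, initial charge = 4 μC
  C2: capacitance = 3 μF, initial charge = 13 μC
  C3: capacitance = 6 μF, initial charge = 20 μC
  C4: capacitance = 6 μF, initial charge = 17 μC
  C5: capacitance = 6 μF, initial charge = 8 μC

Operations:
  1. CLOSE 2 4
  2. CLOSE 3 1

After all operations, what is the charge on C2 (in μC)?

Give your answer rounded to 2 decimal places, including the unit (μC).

Answer: 10.00 μC

Derivation:
Initial: C1(1μF, Q=4μC, V=4.00V), C2(3μF, Q=13μC, V=4.33V), C3(6μF, Q=20μC, V=3.33V), C4(6μF, Q=17μC, V=2.83V), C5(6μF, Q=8μC, V=1.33V)
Op 1: CLOSE 2-4: Q_total=30.00, C_total=9.00, V=3.33; Q2=10.00, Q4=20.00; dissipated=2.250
Op 2: CLOSE 3-1: Q_total=24.00, C_total=7.00, V=3.43; Q3=20.57, Q1=3.43; dissipated=0.190
Final charges: Q1=3.43, Q2=10.00, Q3=20.57, Q4=20.00, Q5=8.00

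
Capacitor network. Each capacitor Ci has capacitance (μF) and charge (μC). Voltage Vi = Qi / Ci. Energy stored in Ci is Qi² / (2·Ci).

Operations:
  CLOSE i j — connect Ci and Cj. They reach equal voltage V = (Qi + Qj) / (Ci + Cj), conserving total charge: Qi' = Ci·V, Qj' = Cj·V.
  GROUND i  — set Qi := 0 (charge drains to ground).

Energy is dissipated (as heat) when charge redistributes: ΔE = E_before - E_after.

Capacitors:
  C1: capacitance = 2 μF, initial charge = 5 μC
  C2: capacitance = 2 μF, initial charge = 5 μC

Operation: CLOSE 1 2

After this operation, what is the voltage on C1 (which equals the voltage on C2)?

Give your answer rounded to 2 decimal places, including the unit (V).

Initial: C1(2μF, Q=5μC, V=2.50V), C2(2μF, Q=5μC, V=2.50V)
Op 1: CLOSE 1-2: Q_total=10.00, C_total=4.00, V=2.50; Q1=5.00, Q2=5.00; dissipated=0.000

Answer: 2.50 V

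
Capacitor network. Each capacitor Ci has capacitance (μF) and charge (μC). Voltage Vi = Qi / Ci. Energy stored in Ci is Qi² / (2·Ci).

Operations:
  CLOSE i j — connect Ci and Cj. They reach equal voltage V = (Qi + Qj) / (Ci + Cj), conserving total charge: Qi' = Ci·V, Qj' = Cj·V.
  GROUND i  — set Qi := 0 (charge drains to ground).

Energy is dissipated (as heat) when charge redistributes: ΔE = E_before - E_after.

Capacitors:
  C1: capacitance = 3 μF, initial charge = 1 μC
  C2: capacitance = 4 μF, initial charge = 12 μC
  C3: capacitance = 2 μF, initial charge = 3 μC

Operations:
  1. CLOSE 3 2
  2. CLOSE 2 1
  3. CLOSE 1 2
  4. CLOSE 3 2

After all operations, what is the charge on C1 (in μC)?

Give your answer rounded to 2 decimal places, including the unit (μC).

Answer: 4.71 μC

Derivation:
Initial: C1(3μF, Q=1μC, V=0.33V), C2(4μF, Q=12μC, V=3.00V), C3(2μF, Q=3μC, V=1.50V)
Op 1: CLOSE 3-2: Q_total=15.00, C_total=6.00, V=2.50; Q3=5.00, Q2=10.00; dissipated=1.500
Op 2: CLOSE 2-1: Q_total=11.00, C_total=7.00, V=1.57; Q2=6.29, Q1=4.71; dissipated=4.024
Op 3: CLOSE 1-2: Q_total=11.00, C_total=7.00, V=1.57; Q1=4.71, Q2=6.29; dissipated=0.000
Op 4: CLOSE 3-2: Q_total=11.29, C_total=6.00, V=1.88; Q3=3.76, Q2=7.52; dissipated=0.575
Final charges: Q1=4.71, Q2=7.52, Q3=3.76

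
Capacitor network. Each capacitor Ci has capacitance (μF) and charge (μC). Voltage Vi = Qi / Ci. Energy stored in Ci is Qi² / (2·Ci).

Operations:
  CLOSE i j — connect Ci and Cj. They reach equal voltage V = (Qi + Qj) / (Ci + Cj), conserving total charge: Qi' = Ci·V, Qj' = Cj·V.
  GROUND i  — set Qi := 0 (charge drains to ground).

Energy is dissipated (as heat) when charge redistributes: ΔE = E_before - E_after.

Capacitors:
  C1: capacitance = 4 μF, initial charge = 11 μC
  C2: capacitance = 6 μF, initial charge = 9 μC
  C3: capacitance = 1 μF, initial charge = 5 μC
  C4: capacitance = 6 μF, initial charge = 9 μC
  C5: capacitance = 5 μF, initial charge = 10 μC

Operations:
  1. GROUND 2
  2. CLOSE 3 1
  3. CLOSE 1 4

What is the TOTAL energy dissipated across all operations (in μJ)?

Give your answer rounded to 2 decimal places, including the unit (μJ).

Initial: C1(4μF, Q=11μC, V=2.75V), C2(6μF, Q=9μC, V=1.50V), C3(1μF, Q=5μC, V=5.00V), C4(6μF, Q=9μC, V=1.50V), C5(5μF, Q=10μC, V=2.00V)
Op 1: GROUND 2: Q2=0; energy lost=6.750
Op 2: CLOSE 3-1: Q_total=16.00, C_total=5.00, V=3.20; Q3=3.20, Q1=12.80; dissipated=2.025
Op 3: CLOSE 1-4: Q_total=21.80, C_total=10.00, V=2.18; Q1=8.72, Q4=13.08; dissipated=3.468
Total dissipated: 12.243 μJ

Answer: 12.24 μJ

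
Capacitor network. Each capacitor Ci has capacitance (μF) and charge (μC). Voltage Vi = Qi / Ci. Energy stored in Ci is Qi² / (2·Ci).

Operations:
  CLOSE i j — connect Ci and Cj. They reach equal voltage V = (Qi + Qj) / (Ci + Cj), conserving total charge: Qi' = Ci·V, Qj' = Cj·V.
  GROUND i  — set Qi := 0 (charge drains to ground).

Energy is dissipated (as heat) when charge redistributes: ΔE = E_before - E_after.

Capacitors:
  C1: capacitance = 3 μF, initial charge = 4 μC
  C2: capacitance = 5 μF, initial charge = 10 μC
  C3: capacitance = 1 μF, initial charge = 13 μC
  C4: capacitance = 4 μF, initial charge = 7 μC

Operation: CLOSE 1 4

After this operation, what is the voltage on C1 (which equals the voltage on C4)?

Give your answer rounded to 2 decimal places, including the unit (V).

Initial: C1(3μF, Q=4μC, V=1.33V), C2(5μF, Q=10μC, V=2.00V), C3(1μF, Q=13μC, V=13.00V), C4(4μF, Q=7μC, V=1.75V)
Op 1: CLOSE 1-4: Q_total=11.00, C_total=7.00, V=1.57; Q1=4.71, Q4=6.29; dissipated=0.149

Answer: 1.57 V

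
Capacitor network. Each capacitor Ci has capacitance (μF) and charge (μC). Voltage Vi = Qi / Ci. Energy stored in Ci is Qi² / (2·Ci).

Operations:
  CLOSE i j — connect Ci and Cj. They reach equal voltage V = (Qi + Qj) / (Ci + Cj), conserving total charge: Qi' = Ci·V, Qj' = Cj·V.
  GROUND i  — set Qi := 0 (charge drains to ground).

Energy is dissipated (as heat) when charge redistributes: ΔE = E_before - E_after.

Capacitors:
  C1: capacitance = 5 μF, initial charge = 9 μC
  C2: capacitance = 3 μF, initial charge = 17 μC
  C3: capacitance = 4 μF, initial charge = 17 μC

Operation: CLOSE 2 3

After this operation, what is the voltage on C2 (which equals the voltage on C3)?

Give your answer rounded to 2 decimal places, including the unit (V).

Answer: 4.86 V

Derivation:
Initial: C1(5μF, Q=9μC, V=1.80V), C2(3μF, Q=17μC, V=5.67V), C3(4μF, Q=17μC, V=4.25V)
Op 1: CLOSE 2-3: Q_total=34.00, C_total=7.00, V=4.86; Q2=14.57, Q3=19.43; dissipated=1.720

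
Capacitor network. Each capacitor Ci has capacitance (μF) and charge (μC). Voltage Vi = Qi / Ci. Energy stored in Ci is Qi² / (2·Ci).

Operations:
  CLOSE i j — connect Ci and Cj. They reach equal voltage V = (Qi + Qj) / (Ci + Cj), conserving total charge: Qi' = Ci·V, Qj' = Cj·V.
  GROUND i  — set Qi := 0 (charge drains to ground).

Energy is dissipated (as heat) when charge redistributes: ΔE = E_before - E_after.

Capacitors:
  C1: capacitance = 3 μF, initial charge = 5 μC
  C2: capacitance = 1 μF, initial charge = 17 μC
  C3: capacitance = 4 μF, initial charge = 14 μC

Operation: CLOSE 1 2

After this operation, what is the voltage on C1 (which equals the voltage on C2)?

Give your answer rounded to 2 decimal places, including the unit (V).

Answer: 5.50 V

Derivation:
Initial: C1(3μF, Q=5μC, V=1.67V), C2(1μF, Q=17μC, V=17.00V), C3(4μF, Q=14μC, V=3.50V)
Op 1: CLOSE 1-2: Q_total=22.00, C_total=4.00, V=5.50; Q1=16.50, Q2=5.50; dissipated=88.167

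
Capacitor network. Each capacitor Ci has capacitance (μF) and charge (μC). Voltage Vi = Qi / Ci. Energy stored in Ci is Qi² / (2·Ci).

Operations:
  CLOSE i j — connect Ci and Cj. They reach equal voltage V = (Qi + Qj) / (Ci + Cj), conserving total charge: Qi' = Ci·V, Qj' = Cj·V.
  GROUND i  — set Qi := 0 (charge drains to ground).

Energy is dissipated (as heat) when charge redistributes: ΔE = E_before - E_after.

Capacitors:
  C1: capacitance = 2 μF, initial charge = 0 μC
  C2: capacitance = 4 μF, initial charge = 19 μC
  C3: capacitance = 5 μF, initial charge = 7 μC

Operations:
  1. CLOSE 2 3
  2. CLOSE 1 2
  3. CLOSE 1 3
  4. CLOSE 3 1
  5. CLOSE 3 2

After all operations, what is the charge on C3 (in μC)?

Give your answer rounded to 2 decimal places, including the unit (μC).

Initial: C1(2μF, Q=0μC, V=0.00V), C2(4μF, Q=19μC, V=4.75V), C3(5μF, Q=7μC, V=1.40V)
Op 1: CLOSE 2-3: Q_total=26.00, C_total=9.00, V=2.89; Q2=11.56, Q3=14.44; dissipated=12.469
Op 2: CLOSE 1-2: Q_total=11.56, C_total=6.00, V=1.93; Q1=3.85, Q2=7.70; dissipated=5.564
Op 3: CLOSE 1-3: Q_total=18.30, C_total=7.00, V=2.61; Q1=5.23, Q3=13.07; dissipated=0.662
Op 4: CLOSE 3-1: Q_total=18.30, C_total=7.00, V=2.61; Q3=13.07, Q1=5.23; dissipated=0.000
Op 5: CLOSE 3-2: Q_total=20.77, C_total=9.00, V=2.31; Q3=11.54, Q2=9.23; dissipated=0.526
Final charges: Q1=5.23, Q2=9.23, Q3=11.54

Answer: 11.54 μC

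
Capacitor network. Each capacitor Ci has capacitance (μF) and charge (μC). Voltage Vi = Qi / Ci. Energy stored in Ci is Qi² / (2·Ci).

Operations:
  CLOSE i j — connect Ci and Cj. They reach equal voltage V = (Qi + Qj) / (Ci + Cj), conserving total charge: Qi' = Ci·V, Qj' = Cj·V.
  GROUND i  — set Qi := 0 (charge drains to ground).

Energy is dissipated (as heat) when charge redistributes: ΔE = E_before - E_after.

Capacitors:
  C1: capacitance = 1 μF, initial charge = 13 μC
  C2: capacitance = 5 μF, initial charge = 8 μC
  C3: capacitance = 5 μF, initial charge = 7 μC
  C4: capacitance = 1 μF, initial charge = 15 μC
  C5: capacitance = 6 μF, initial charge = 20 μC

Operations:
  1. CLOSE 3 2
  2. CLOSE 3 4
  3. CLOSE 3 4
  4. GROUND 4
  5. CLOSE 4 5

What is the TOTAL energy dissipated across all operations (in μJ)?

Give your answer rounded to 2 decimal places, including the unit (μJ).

Initial: C1(1μF, Q=13μC, V=13.00V), C2(5μF, Q=8μC, V=1.60V), C3(5μF, Q=7μC, V=1.40V), C4(1μF, Q=15μC, V=15.00V), C5(6μF, Q=20μC, V=3.33V)
Op 1: CLOSE 3-2: Q_total=15.00, C_total=10.00, V=1.50; Q3=7.50, Q2=7.50; dissipated=0.050
Op 2: CLOSE 3-4: Q_total=22.50, C_total=6.00, V=3.75; Q3=18.75, Q4=3.75; dissipated=75.938
Op 3: CLOSE 3-4: Q_total=22.50, C_total=6.00, V=3.75; Q3=18.75, Q4=3.75; dissipated=0.000
Op 4: GROUND 4: Q4=0; energy lost=7.031
Op 5: CLOSE 4-5: Q_total=20.00, C_total=7.00, V=2.86; Q4=2.86, Q5=17.14; dissipated=4.762
Total dissipated: 87.781 μJ

Answer: 87.78 μJ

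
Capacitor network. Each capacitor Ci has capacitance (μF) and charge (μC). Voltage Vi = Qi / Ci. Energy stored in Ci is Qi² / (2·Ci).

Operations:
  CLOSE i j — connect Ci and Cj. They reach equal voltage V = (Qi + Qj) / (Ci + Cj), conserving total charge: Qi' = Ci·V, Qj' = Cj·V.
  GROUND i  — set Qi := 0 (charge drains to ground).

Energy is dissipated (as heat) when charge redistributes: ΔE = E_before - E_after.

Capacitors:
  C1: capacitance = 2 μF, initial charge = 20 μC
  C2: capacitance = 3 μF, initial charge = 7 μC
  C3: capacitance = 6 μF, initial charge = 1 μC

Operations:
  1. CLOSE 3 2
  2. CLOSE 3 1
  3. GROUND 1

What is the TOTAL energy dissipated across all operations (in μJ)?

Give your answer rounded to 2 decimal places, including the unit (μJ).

Initial: C1(2μF, Q=20μC, V=10.00V), C2(3μF, Q=7μC, V=2.33V), C3(6μF, Q=1μC, V=0.17V)
Op 1: CLOSE 3-2: Q_total=8.00, C_total=9.00, V=0.89; Q3=5.33, Q2=2.67; dissipated=4.694
Op 2: CLOSE 3-1: Q_total=25.33, C_total=8.00, V=3.17; Q3=19.00, Q1=6.33; dissipated=62.259
Op 3: GROUND 1: Q1=0; energy lost=10.028
Total dissipated: 76.981 μJ

Answer: 76.98 μJ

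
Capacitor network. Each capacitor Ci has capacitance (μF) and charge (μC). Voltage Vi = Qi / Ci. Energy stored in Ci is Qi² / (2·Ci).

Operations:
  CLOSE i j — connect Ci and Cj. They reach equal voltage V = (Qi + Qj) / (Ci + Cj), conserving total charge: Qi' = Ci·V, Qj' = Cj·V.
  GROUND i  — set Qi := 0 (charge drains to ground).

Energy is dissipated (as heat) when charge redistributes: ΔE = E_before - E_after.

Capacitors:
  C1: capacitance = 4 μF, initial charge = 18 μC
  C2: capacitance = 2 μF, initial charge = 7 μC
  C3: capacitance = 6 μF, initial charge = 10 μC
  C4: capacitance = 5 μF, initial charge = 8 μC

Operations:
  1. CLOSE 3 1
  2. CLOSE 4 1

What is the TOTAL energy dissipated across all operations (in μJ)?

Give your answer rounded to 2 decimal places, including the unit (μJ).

Initial: C1(4μF, Q=18μC, V=4.50V), C2(2μF, Q=7μC, V=3.50V), C3(6μF, Q=10μC, V=1.67V), C4(5μF, Q=8μC, V=1.60V)
Op 1: CLOSE 3-1: Q_total=28.00, C_total=10.00, V=2.80; Q3=16.80, Q1=11.20; dissipated=9.633
Op 2: CLOSE 4-1: Q_total=19.20, C_total=9.00, V=2.13; Q4=10.67, Q1=8.53; dissipated=1.600
Total dissipated: 11.233 μJ

Answer: 11.23 μJ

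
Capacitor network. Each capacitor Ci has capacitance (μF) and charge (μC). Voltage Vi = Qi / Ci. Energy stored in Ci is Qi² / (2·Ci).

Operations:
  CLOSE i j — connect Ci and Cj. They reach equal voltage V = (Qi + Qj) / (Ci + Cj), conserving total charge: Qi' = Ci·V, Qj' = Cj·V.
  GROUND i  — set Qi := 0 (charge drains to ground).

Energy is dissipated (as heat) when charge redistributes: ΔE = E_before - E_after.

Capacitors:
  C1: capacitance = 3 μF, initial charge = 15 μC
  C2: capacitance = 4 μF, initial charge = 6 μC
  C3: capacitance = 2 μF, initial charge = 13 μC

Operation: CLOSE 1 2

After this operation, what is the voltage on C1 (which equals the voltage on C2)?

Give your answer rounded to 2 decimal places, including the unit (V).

Initial: C1(3μF, Q=15μC, V=5.00V), C2(4μF, Q=6μC, V=1.50V), C3(2μF, Q=13μC, V=6.50V)
Op 1: CLOSE 1-2: Q_total=21.00, C_total=7.00, V=3.00; Q1=9.00, Q2=12.00; dissipated=10.500

Answer: 3.00 V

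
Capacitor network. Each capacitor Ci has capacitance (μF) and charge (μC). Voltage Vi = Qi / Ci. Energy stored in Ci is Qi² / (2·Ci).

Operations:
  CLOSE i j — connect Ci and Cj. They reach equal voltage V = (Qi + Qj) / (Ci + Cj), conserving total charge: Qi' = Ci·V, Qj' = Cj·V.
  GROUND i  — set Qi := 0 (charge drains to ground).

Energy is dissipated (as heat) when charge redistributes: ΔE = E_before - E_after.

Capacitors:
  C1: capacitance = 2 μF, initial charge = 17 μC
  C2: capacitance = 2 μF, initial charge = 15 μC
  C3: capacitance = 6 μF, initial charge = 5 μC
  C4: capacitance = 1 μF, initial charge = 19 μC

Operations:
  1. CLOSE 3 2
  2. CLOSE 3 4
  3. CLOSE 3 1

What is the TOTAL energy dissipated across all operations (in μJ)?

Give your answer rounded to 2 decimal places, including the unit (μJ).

Answer: 159.96 μJ

Derivation:
Initial: C1(2μF, Q=17μC, V=8.50V), C2(2μF, Q=15μC, V=7.50V), C3(6μF, Q=5μC, V=0.83V), C4(1μF, Q=19μC, V=19.00V)
Op 1: CLOSE 3-2: Q_total=20.00, C_total=8.00, V=2.50; Q3=15.00, Q2=5.00; dissipated=33.333
Op 2: CLOSE 3-4: Q_total=34.00, C_total=7.00, V=4.86; Q3=29.14, Q4=4.86; dissipated=116.679
Op 3: CLOSE 3-1: Q_total=46.14, C_total=8.00, V=5.77; Q3=34.61, Q1=11.54; dissipated=9.953
Total dissipated: 159.965 μJ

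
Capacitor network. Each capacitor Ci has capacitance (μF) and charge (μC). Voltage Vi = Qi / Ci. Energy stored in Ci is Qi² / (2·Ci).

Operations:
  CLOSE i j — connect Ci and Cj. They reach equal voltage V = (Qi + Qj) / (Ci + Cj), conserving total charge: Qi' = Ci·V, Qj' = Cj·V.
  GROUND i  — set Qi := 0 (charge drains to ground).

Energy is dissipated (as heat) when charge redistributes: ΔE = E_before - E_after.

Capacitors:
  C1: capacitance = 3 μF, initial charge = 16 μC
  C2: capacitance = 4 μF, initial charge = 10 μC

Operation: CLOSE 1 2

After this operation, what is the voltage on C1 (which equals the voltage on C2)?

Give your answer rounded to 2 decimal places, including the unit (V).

Initial: C1(3μF, Q=16μC, V=5.33V), C2(4μF, Q=10μC, V=2.50V)
Op 1: CLOSE 1-2: Q_total=26.00, C_total=7.00, V=3.71; Q1=11.14, Q2=14.86; dissipated=6.881

Answer: 3.71 V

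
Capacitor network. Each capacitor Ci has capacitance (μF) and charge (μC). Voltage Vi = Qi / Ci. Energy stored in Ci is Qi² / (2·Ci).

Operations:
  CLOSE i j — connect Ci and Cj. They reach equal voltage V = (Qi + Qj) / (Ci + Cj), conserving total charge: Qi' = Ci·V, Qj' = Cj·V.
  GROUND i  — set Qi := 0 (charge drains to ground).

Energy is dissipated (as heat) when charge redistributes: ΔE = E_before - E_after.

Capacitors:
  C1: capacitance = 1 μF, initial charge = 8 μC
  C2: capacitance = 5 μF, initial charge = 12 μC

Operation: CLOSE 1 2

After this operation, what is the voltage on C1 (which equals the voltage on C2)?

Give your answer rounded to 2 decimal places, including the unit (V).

Answer: 3.33 V

Derivation:
Initial: C1(1μF, Q=8μC, V=8.00V), C2(5μF, Q=12μC, V=2.40V)
Op 1: CLOSE 1-2: Q_total=20.00, C_total=6.00, V=3.33; Q1=3.33, Q2=16.67; dissipated=13.067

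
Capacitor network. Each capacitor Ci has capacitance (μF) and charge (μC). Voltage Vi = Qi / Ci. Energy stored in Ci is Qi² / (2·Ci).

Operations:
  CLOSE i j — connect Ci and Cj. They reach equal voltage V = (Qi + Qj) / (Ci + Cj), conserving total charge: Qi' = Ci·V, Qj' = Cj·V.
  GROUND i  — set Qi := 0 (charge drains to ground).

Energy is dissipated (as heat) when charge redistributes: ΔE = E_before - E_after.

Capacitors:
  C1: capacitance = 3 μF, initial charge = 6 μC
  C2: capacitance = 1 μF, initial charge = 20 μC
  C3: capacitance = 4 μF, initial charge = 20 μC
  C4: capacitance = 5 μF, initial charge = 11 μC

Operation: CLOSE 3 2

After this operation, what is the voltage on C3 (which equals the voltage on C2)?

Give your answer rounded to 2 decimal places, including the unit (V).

Answer: 8.00 V

Derivation:
Initial: C1(3μF, Q=6μC, V=2.00V), C2(1μF, Q=20μC, V=20.00V), C3(4μF, Q=20μC, V=5.00V), C4(5μF, Q=11μC, V=2.20V)
Op 1: CLOSE 3-2: Q_total=40.00, C_total=5.00, V=8.00; Q3=32.00, Q2=8.00; dissipated=90.000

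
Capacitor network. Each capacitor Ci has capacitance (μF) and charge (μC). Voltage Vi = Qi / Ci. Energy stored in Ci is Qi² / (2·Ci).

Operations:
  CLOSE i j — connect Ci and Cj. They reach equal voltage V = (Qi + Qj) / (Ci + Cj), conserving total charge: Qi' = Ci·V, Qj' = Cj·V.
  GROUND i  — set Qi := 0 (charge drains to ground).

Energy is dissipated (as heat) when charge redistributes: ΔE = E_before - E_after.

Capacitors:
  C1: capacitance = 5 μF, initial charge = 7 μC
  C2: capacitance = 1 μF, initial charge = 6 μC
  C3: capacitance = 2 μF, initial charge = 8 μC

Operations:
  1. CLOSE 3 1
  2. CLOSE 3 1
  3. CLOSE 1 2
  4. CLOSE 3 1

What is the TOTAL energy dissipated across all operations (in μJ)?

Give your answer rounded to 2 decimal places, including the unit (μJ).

Answer: 11.32 μJ

Derivation:
Initial: C1(5μF, Q=7μC, V=1.40V), C2(1μF, Q=6μC, V=6.00V), C3(2μF, Q=8μC, V=4.00V)
Op 1: CLOSE 3-1: Q_total=15.00, C_total=7.00, V=2.14; Q3=4.29, Q1=10.71; dissipated=4.829
Op 2: CLOSE 3-1: Q_total=15.00, C_total=7.00, V=2.14; Q3=4.29, Q1=10.71; dissipated=0.000
Op 3: CLOSE 1-2: Q_total=16.71, C_total=6.00, V=2.79; Q1=13.93, Q2=2.79; dissipated=6.199
Op 4: CLOSE 3-1: Q_total=18.21, C_total=7.00, V=2.60; Q3=5.20, Q1=13.01; dissipated=0.295
Total dissipated: 11.323 μJ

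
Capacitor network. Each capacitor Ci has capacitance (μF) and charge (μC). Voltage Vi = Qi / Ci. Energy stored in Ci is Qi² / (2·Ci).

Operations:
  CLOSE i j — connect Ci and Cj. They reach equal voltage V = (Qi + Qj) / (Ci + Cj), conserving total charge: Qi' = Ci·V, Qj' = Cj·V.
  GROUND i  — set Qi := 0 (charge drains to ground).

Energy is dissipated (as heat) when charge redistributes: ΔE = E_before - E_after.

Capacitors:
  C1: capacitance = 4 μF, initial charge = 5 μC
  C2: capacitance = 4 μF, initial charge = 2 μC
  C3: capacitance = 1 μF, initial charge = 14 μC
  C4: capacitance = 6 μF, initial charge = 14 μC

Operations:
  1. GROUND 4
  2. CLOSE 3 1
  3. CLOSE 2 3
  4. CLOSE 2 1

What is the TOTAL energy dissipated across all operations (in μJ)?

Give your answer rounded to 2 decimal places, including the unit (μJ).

Initial: C1(4μF, Q=5μC, V=1.25V), C2(4μF, Q=2μC, V=0.50V), C3(1μF, Q=14μC, V=14.00V), C4(6μF, Q=14μC, V=2.33V)
Op 1: GROUND 4: Q4=0; energy lost=16.333
Op 2: CLOSE 3-1: Q_total=19.00, C_total=5.00, V=3.80; Q3=3.80, Q1=15.20; dissipated=65.025
Op 3: CLOSE 2-3: Q_total=5.80, C_total=5.00, V=1.16; Q2=4.64, Q3=1.16; dissipated=4.356
Op 4: CLOSE 2-1: Q_total=19.84, C_total=8.00, V=2.48; Q2=9.92, Q1=9.92; dissipated=6.970
Total dissipated: 92.684 μJ

Answer: 92.68 μJ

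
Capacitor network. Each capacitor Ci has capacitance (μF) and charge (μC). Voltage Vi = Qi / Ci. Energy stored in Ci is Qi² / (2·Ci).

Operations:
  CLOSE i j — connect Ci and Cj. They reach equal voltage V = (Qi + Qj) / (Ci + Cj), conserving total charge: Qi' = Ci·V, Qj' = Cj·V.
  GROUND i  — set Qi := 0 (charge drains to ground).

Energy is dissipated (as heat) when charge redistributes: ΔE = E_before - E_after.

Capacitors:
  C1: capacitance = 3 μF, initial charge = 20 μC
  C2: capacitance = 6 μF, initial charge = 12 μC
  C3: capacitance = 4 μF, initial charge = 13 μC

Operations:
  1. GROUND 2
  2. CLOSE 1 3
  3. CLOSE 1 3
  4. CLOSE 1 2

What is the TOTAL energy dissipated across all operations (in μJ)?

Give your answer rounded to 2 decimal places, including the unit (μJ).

Initial: C1(3μF, Q=20μC, V=6.67V), C2(6μF, Q=12μC, V=2.00V), C3(4μF, Q=13μC, V=3.25V)
Op 1: GROUND 2: Q2=0; energy lost=12.000
Op 2: CLOSE 1-3: Q_total=33.00, C_total=7.00, V=4.71; Q1=14.14, Q3=18.86; dissipated=10.006
Op 3: CLOSE 1-3: Q_total=33.00, C_total=7.00, V=4.71; Q1=14.14, Q3=18.86; dissipated=0.000
Op 4: CLOSE 1-2: Q_total=14.14, C_total=9.00, V=1.57; Q1=4.71, Q2=9.43; dissipated=22.224
Total dissipated: 44.230 μJ

Answer: 44.23 μJ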